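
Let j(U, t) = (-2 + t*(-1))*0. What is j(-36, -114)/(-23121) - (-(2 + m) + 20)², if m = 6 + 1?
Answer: -121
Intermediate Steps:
m = 7
j(U, t) = 0 (j(U, t) = (-2 - t)*0 = 0)
j(-36, -114)/(-23121) - (-(2 + m) + 20)² = 0/(-23121) - (-(2 + 7) + 20)² = 0*(-1/23121) - (-1*9 + 20)² = 0 - (-9 + 20)² = 0 - 1*11² = 0 - 1*121 = 0 - 121 = -121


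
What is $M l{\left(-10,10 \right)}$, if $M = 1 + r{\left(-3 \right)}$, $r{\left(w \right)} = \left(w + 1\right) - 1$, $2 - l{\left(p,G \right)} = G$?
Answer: $16$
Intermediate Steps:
$l{\left(p,G \right)} = 2 - G$
$r{\left(w \right)} = w$ ($r{\left(w \right)} = \left(1 + w\right) - 1 = w$)
$M = -2$ ($M = 1 - 3 = -2$)
$M l{\left(-10,10 \right)} = - 2 \left(2 - 10\right) = \left(-2\right) \left(-8\right) = 16$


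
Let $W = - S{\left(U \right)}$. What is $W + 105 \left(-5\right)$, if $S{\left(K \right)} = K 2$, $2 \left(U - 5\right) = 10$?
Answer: $-545$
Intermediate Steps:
$U = 10$ ($U = 5 + \frac{1}{2} \cdot 10 = 5 + 5 = 10$)
$S{\left(K \right)} = 2 K$
$W = -20$ ($W = - 2 \cdot 10 = \left(-1\right) 20 = -20$)
$W + 105 \left(-5\right) = -20 + 105 \left(-5\right) = -20 - 525 = -545$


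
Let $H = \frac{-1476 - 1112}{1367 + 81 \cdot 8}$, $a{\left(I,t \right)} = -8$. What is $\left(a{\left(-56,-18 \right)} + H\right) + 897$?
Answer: $\frac{1788747}{2015} \approx 887.72$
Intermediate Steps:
$H = - \frac{2588}{2015}$ ($H = - \frac{2588}{1367 + 648} = - \frac{2588}{2015} \approx -1.2844$)
$\left(a{\left(-56,-18 \right)} + H\right) + 897 = \left(-8 - \frac{2588}{2015}\right) + 897 = - \frac{18708}{2015} + 897 = \frac{1788747}{2015}$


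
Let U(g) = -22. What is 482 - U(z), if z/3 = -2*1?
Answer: 504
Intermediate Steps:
z = -6 (z = 3*(-2*1) = 3*(-2) = -6)
482 - U(z) = 482 - 1*(-22) = 482 + 22 = 504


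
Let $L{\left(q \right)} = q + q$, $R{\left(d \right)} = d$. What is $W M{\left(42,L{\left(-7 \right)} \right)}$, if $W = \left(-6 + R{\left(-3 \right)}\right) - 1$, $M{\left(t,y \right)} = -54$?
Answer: $540$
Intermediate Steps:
$L{\left(q \right)} = 2 q$
$W = -10$ ($W = \left(-6 - 3\right) - 1 = -9 - 1 = -10$)
$W M{\left(42,L{\left(-7 \right)} \right)} = \left(-10\right) \left(-54\right) = 540$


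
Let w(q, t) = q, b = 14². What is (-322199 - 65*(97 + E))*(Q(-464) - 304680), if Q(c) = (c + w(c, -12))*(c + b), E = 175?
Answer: 19025066904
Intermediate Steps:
b = 196
Q(c) = 2*c*(196 + c) (Q(c) = (c + c)*(c + 196) = (2*c)*(196 + c) = 2*c*(196 + c))
(-322199 - 65*(97 + E))*(Q(-464) - 304680) = (-322199 - 65*(97 + 175))*(2*(-464)*(196 - 464) - 304680) = (-322199 - 65*272)*(2*(-464)*(-268) - 304680) = (-322199 - 17680)*(248704 - 304680) = -339879*(-55976) = 19025066904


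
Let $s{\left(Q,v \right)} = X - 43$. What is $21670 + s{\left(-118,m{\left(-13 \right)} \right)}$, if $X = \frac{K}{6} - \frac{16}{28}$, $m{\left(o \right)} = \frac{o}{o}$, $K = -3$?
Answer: $\frac{302763}{14} \approx 21626.0$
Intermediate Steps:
$m{\left(o \right)} = 1$
$X = - \frac{15}{14}$ ($X = - \frac{3}{6} - \frac{16}{28} = \left(-3\right) \frac{1}{6} - \frac{4}{7} = - \frac{1}{2} - \frac{4}{7} = - \frac{15}{14} \approx -1.0714$)
$s{\left(Q,v \right)} = - \frac{617}{14}$ ($s{\left(Q,v \right)} = - \frac{15}{14} - 43 = - \frac{617}{14}$)
$21670 + s{\left(-118,m{\left(-13 \right)} \right)} = 21670 - \frac{617}{14} = \frac{302763}{14}$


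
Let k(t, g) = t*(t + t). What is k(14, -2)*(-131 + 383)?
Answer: 98784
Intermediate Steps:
k(t, g) = 2*t² (k(t, g) = t*(2*t) = 2*t²)
k(14, -2)*(-131 + 383) = (2*14²)*(-131 + 383) = (2*196)*252 = 392*252 = 98784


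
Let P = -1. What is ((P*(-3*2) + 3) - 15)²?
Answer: 36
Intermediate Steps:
((P*(-3*2) + 3) - 15)² = ((-(-3)*2 + 3) - 15)² = ((-1*(-6) + 3) - 15)² = ((6 + 3) - 15)² = (9 - 15)² = (-6)² = 36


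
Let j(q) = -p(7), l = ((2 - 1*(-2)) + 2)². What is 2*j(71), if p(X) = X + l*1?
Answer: -86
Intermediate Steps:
l = 36 (l = ((2 + 2) + 2)² = (4 + 2)² = 6² = 36)
p(X) = 36 + X (p(X) = X + 36*1 = X + 36 = 36 + X)
j(q) = -43 (j(q) = -(36 + 7) = -1*43 = -43)
2*j(71) = 2*(-43) = -86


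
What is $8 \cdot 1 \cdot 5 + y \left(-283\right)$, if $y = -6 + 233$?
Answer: $-64201$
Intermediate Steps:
$y = 227$
$8 \cdot 1 \cdot 5 + y \left(-283\right) = 8 \cdot 1 \cdot 5 + 227 \left(-283\right) = 8 \cdot 5 - 64241 = 40 - 64241 = -64201$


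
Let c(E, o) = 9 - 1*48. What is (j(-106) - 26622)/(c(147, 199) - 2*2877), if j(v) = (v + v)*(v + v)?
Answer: -18322/5793 ≈ -3.1628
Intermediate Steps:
j(v) = 4*v² (j(v) = (2*v)*(2*v) = 4*v²)
c(E, o) = -39 (c(E, o) = 9 - 48 = -39)
(j(-106) - 26622)/(c(147, 199) - 2*2877) = (4*(-106)² - 26622)/(-39 - 2*2877) = (4*11236 - 26622)/(-39 - 5754) = (44944 - 26622)/(-5793) = 18322*(-1/5793) = -18322/5793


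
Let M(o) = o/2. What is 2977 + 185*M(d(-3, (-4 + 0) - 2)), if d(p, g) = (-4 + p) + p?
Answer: 2052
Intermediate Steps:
d(p, g) = -4 + 2*p
M(o) = o/2 (M(o) = o*(1/2) = o/2)
2977 + 185*M(d(-3, (-4 + 0) - 2)) = 2977 + 185*((-4 + 2*(-3))/2) = 2977 + 185*((-4 - 6)/2) = 2977 + 185*((1/2)*(-10)) = 2977 + 185*(-5) = 2977 - 925 = 2052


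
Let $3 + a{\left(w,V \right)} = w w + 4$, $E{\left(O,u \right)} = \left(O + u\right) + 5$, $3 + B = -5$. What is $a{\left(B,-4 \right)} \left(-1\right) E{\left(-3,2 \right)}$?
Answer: $-260$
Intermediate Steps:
$B = -8$ ($B = -3 - 5 = -8$)
$E{\left(O,u \right)} = 5 + O + u$
$a{\left(w,V \right)} = 1 + w^{2}$ ($a{\left(w,V \right)} = -3 + \left(w w + 4\right) = -3 + \left(w^{2} + 4\right) = -3 + \left(4 + w^{2}\right) = 1 + w^{2}$)
$a{\left(B,-4 \right)} \left(-1\right) E{\left(-3,2 \right)} = \left(1 + \left(-8\right)^{2}\right) \left(-1\right) \left(5 - 3 + 2\right) = \left(1 + 64\right) \left(-1\right) 4 = 65 \left(-1\right) 4 = \left(-65\right) 4 = -260$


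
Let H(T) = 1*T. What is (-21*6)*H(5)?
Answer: -630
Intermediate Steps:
H(T) = T
(-21*6)*H(5) = -21*6*5 = -126*5 = -630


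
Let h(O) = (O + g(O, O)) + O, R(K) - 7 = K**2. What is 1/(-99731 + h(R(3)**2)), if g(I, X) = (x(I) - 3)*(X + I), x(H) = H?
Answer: 1/30317 ≈ 3.2985e-5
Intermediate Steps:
g(I, X) = (-3 + I)*(I + X) (g(I, X) = (I - 3)*(X + I) = (-3 + I)*(I + X))
R(K) = 7 + K**2
h(O) = -4*O + 2*O**2 (h(O) = (O + (O**2 - 3*O - 3*O + O*O)) + O = (O + (O**2 - 3*O - 3*O + O**2)) + O = (O + (-6*O + 2*O**2)) + O = (-5*O + 2*O**2) + O = -4*O + 2*O**2)
1/(-99731 + h(R(3)**2)) = 1/(-99731 + 2*(7 + 3**2)**2*(-2 + (7 + 3**2)**2)) = 1/(-99731 + 2*(7 + 9)**2*(-2 + (7 + 9)**2)) = 1/(-99731 + 2*16**2*(-2 + 16**2)) = 1/(-99731 + 2*256*(-2 + 256)) = 1/(-99731 + 2*256*254) = 1/(-99731 + 130048) = 1/30317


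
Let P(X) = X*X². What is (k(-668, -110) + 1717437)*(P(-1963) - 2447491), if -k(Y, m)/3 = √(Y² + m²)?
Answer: -12995177417782206 + 45399665028*√114581 ≈ -1.2980e+16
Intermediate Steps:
P(X) = X³
k(Y, m) = -3*√(Y² + m²)
(k(-668, -110) + 1717437)*(P(-1963) - 2447491) = (-3*√((-668)² + (-110)²) + 1717437)*((-1963)³ - 2447491) = (-3*√(446224 + 12100) + 1717437)*(-7564163347 - 2447491) = (-6*√114581 + 1717437)*(-7566610838) = (1717437 - 6*√114581)*(-7566610838) = -12995177417782206 + 45399665028*√114581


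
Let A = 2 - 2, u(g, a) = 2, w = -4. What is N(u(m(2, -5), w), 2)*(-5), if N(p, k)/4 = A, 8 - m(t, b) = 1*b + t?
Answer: 0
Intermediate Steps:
m(t, b) = 8 - b - t (m(t, b) = 8 - (1*b + t) = 8 - (b + t) = 8 + (-b - t) = 8 - b - t)
A = 0
N(p, k) = 0 (N(p, k) = 4*0 = 0)
N(u(m(2, -5), w), 2)*(-5) = 0*(-5) = 0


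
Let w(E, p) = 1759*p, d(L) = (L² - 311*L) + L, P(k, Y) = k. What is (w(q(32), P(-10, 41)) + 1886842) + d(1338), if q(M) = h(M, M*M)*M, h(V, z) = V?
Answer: 3244716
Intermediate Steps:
d(L) = L² - 310*L
q(M) = M² (q(M) = M*M = M²)
(w(q(32), P(-10, 41)) + 1886842) + d(1338) = (1759*(-10) + 1886842) + 1338*(-310 + 1338) = (-17590 + 1886842) + 1338*1028 = 1869252 + 1375464 = 3244716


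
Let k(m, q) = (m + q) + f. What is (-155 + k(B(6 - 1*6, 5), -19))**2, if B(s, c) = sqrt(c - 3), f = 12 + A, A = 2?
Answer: (160 - sqrt(2))**2 ≈ 25149.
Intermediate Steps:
f = 14 (f = 12 + 2 = 14)
B(s, c) = sqrt(-3 + c)
k(m, q) = 14 + m + q (k(m, q) = (m + q) + 14 = 14 + m + q)
(-155 + k(B(6 - 1*6, 5), -19))**2 = (-155 + (14 + sqrt(-3 + 5) - 19))**2 = (-155 + (14 + sqrt(2) - 19))**2 = (-155 + (-5 + sqrt(2)))**2 = (-160 + sqrt(2))**2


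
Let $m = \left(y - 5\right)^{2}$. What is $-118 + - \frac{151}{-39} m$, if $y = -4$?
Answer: $\frac{2543}{13} \approx 195.62$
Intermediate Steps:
$m = 81$ ($m = \left(-4 - 5\right)^{2} = \left(-9\right)^{2} = 81$)
$-118 + - \frac{151}{-39} m = -118 + - \frac{151}{-39} \cdot 81 = -118 + \left(-151\right) \left(- \frac{1}{39}\right) 81 = -118 + \frac{151}{39} \cdot 81 = -118 + \frac{4077}{13} = \frac{2543}{13}$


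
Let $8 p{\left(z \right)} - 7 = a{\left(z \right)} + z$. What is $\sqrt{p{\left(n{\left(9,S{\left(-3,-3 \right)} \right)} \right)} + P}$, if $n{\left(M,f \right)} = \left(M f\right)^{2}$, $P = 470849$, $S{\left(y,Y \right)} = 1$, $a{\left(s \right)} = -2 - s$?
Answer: $\frac{3 \sqrt{837066}}{4} \approx 686.18$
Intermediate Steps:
$n{\left(M,f \right)} = M^{2} f^{2}$
$p{\left(z \right)} = \frac{5}{8}$ ($p{\left(z \right)} = \frac{7}{8} + \frac{\left(-2 - z\right) + z}{8} = \frac{7}{8} + \frac{1}{8} \left(-2\right) = \frac{7}{8} - \frac{1}{4} = \frac{5}{8}$)
$\sqrt{p{\left(n{\left(9,S{\left(-3,-3 \right)} \right)} \right)} + P} = \sqrt{\frac{5}{8} + 470849} = \sqrt{\frac{3766797}{8}} = \frac{3 \sqrt{837066}}{4}$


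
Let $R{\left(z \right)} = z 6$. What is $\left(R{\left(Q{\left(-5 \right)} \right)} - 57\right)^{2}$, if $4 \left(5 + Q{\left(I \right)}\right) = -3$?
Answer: $\frac{33489}{4} \approx 8372.3$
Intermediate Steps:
$Q{\left(I \right)} = - \frac{23}{4}$ ($Q{\left(I \right)} = -5 + \frac{1}{4} \left(-3\right) = -5 - \frac{3}{4} = - \frac{23}{4}$)
$R{\left(z \right)} = 6 z$
$\left(R{\left(Q{\left(-5 \right)} \right)} - 57\right)^{2} = \left(6 \left(- \frac{23}{4}\right) - 57\right)^{2} = \left(- \frac{69}{2} - 57\right)^{2} = \left(- \frac{183}{2}\right)^{2} = \frac{33489}{4}$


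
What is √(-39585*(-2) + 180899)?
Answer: √260069 ≈ 509.97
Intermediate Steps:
√(-39585*(-2) + 180899) = √(79170 + 180899) = √260069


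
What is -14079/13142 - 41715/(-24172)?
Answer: 103950471/158834212 ≈ 0.65446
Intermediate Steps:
-14079/13142 - 41715/(-24172) = -14079*1/13142 - 41715*(-1/24172) = -14079/13142 + 41715/24172 = 103950471/158834212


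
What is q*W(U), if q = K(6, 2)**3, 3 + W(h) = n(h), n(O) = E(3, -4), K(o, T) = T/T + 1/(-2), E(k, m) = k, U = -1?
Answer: 0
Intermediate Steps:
K(o, T) = 1/2 (K(o, T) = 1 + 1*(-1/2) = 1 - 1/2 = 1/2)
n(O) = 3
W(h) = 0 (W(h) = -3 + 3 = 0)
q = 1/8 (q = (1/2)**3 = 1/8 ≈ 0.12500)
q*W(U) = (1/8)*0 = 0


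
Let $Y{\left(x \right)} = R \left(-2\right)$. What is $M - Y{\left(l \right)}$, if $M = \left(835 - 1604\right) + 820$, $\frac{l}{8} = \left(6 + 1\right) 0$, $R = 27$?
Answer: $105$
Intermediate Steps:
$l = 0$ ($l = 8 \left(6 + 1\right) 0 = 8 \cdot 7 \cdot 0 = 8 \cdot 0 = 0$)
$M = 51$ ($M = -769 + 820 = 51$)
$Y{\left(x \right)} = -54$ ($Y{\left(x \right)} = 27 \left(-2\right) = -54$)
$M - Y{\left(l \right)} = 51 - -54 = 51 + 54 = 105$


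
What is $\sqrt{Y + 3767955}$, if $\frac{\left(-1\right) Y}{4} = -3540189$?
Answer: $3 \sqrt{1992079} \approx 4234.2$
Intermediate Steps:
$Y = 14160756$ ($Y = \left(-4\right) \left(-3540189\right) = 14160756$)
$\sqrt{Y + 3767955} = \sqrt{14160756 + 3767955} = \sqrt{17928711} = 3 \sqrt{1992079}$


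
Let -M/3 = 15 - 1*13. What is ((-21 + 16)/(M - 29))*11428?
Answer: 11428/7 ≈ 1632.6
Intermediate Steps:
M = -6 (M = -3*(15 - 1*13) = -3*(15 - 13) = -3*2 = -6)
((-21 + 16)/(M - 29))*11428 = ((-21 + 16)/(-6 - 29))*11428 = -5/(-35)*11428 = -5*(-1/35)*11428 = (⅐)*11428 = 11428/7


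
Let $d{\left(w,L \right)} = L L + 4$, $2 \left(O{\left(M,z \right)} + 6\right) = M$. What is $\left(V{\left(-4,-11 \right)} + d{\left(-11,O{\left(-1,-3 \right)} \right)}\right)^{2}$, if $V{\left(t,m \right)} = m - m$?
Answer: $\frac{34225}{16} \approx 2139.1$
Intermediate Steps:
$O{\left(M,z \right)} = -6 + \frac{M}{2}$
$V{\left(t,m \right)} = 0$
$d{\left(w,L \right)} = 4 + L^{2}$ ($d{\left(w,L \right)} = L^{2} + 4 = 4 + L^{2}$)
$\left(V{\left(-4,-11 \right)} + d{\left(-11,O{\left(-1,-3 \right)} \right)}\right)^{2} = \left(0 + \left(4 + \left(-6 + \frac{1}{2} \left(-1\right)\right)^{2}\right)\right)^{2} = \left(0 + \left(4 + \left(-6 - \frac{1}{2}\right)^{2}\right)\right)^{2} = \left(0 + \left(4 + \left(- \frac{13}{2}\right)^{2}\right)\right)^{2} = \left(0 + \left(4 + \frac{169}{4}\right)\right)^{2} = \left(0 + \frac{185}{4}\right)^{2} = \left(\frac{185}{4}\right)^{2} = \frac{34225}{16}$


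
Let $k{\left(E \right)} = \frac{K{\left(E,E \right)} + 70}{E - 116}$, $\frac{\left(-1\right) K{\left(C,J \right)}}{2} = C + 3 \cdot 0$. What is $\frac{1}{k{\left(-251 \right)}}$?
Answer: $- \frac{367}{572} \approx -0.64161$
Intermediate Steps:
$K{\left(C,J \right)} = - 2 C$ ($K{\left(C,J \right)} = - 2 \left(C + 3 \cdot 0\right) = - 2 \left(C + 0\right) = - 2 C$)
$k{\left(E \right)} = \frac{70 - 2 E}{-116 + E}$ ($k{\left(E \right)} = \frac{- 2 E + 70}{E - 116} = \frac{70 - 2 E}{-116 + E}$)
$\frac{1}{k{\left(-251 \right)}} = \frac{1}{2 \frac{1}{-116 - 251} \left(35 - -251\right)} = \frac{1}{2 \frac{1}{-367} \left(35 + 251\right)} = \frac{1}{2 \left(- \frac{1}{367}\right) 286} = \frac{1}{- \frac{572}{367}} = - \frac{367}{572}$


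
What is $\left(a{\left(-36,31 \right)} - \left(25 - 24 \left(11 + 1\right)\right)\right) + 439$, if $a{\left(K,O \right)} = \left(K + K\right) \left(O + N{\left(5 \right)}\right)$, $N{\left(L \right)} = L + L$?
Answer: $-2250$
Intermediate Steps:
$N{\left(L \right)} = 2 L$
$a{\left(K,O \right)} = 2 K \left(10 + O\right)$ ($a{\left(K,O \right)} = \left(K + K\right) \left(O + 2 \cdot 5\right) = 2 K \left(O + 10\right) = 2 K \left(10 + O\right)$)
$\left(a{\left(-36,31 \right)} - \left(25 - 24 \left(11 + 1\right)\right)\right) + 439 = \left(2 \left(-36\right) \left(10 + 31\right) - \left(25 - 24 \left(11 + 1\right)\right)\right) + 439 = \left(2 \left(-36\right) 41 + \left(-25 + 24 \cdot 12\right)\right) + 439 = \left(-2952 + \left(-25 + 288\right)\right) + 439 = \left(-2952 + 263\right) + 439 = -2689 + 439 = -2250$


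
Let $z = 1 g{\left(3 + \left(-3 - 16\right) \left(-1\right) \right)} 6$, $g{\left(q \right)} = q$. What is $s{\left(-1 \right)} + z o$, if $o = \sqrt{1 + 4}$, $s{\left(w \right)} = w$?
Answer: $-1 + 132 \sqrt{5} \approx 294.16$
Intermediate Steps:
$o = \sqrt{5} \approx 2.2361$
$z = 132$ ($z = 1 \left(3 + \left(-3 - 16\right) \left(-1\right)\right) 6 = 1 \left(3 - -19\right) 6 = 1 \left(3 + 19\right) 6 = 1 \cdot 22 \cdot 6 = 22 \cdot 6 = 132$)
$s{\left(-1 \right)} + z o = -1 + 132 \sqrt{5}$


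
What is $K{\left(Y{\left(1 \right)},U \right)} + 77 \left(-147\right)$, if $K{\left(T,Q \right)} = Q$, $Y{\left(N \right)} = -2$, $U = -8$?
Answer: $-11327$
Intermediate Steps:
$K{\left(Y{\left(1 \right)},U \right)} + 77 \left(-147\right) = -8 + 77 \left(-147\right) = -8 - 11319 = -11327$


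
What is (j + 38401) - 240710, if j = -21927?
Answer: -224236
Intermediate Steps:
(j + 38401) - 240710 = (-21927 + 38401) - 240710 = 16474 - 240710 = -224236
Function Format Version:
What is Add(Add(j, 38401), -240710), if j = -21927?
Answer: -224236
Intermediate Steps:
Add(Add(j, 38401), -240710) = Add(Add(-21927, 38401), -240710) = Add(16474, -240710) = -224236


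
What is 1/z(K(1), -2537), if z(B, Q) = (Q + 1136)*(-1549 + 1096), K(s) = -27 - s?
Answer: 1/634653 ≈ 1.5757e-6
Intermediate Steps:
z(B, Q) = -514608 - 453*Q (z(B, Q) = (1136 + Q)*(-453) = -514608 - 453*Q)
1/z(K(1), -2537) = 1/(-514608 - 453*(-2537)) = 1/(-514608 + 1149261) = 1/634653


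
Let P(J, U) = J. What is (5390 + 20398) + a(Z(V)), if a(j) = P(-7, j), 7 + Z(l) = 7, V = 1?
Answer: 25781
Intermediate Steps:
Z(l) = 0 (Z(l) = -7 + 7 = 0)
a(j) = -7
(5390 + 20398) + a(Z(V)) = (5390 + 20398) - 7 = 25788 - 7 = 25781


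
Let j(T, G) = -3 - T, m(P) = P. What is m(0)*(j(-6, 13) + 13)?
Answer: 0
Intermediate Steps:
m(0)*(j(-6, 13) + 13) = 0*((-3 - 1*(-6)) + 13) = 0*((-3 + 6) + 13) = 0*(3 + 13) = 0*16 = 0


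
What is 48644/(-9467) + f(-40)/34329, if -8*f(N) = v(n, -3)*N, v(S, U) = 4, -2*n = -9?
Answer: -1669710536/324992643 ≈ -5.1377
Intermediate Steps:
n = 9/2 (n = -½*(-9) = 9/2 ≈ 4.5000)
f(N) = -N/2
48644/(-9467) + f(-40)/34329 = 48644/(-9467) - ½*(-40)/34329 = 48644*(-1/9467) + 20*(1/34329) = -48644/9467 + 20/34329 = -1669710536/324992643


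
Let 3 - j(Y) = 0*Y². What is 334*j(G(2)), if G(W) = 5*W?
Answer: 1002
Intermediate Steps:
j(Y) = 3 (j(Y) = 3 - 0*Y² = 3 - 1*0 = 3 + 0 = 3)
334*j(G(2)) = 334*3 = 1002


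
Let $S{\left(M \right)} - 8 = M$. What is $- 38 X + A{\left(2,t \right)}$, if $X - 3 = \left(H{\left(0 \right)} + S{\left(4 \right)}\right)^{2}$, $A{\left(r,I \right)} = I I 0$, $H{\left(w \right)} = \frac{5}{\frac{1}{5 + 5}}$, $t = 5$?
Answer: $-146186$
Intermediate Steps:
$S{\left(M \right)} = 8 + M$
$H{\left(w \right)} = 50$ ($H{\left(w \right)} = \frac{5}{\frac{1}{10}} = 5 \frac{1}{\frac{1}{10}} = 5 \cdot 10 = 50$)
$A{\left(r,I \right)} = 0$ ($A{\left(r,I \right)} = I^{2} \cdot 0 = 0$)
$X = 3847$ ($X = 3 + \left(50 + \left(8 + 4\right)\right)^{2} = 3 + \left(50 + 12\right)^{2} = 3 + 62^{2} = 3 + 3844 = 3847$)
$- 38 X + A{\left(2,t \right)} = \left(-38\right) 3847 + 0 = -146186 + 0 = -146186$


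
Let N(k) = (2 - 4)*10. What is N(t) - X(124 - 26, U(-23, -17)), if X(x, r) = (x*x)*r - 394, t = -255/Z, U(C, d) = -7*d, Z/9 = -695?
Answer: -1142502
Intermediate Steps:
Z = -6255 (Z = 9*(-695) = -6255)
t = 17/417 (t = -255/(-6255) = -255*(-1/6255) = 17/417 ≈ 0.040767)
N(k) = -20 (N(k) = -2*10 = -20)
X(x, r) = -394 + r*x² (X(x, r) = x²*r - 394 = r*x² - 394 = -394 + r*x²)
N(t) - X(124 - 26, U(-23, -17)) = -20 - (-394 + (-7*(-17))*(124 - 26)²) = -20 - (-394 + 119*98²) = -20 - (-394 + 119*9604) = -20 - (-394 + 1142876) = -20 - 1*1142482 = -20 - 1142482 = -1142502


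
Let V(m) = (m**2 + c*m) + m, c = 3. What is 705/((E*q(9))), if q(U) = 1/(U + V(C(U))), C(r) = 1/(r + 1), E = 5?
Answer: 132681/100 ≈ 1326.8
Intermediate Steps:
C(r) = 1/(1 + r)
V(m) = m**2 + 4*m (V(m) = (m**2 + 3*m) + m = m**2 + 4*m)
q(U) = 1/(U + (4 + 1/(1 + U))/(1 + U))
705/((E*q(9))) = 705/((5*((1 + 9)**2/(5 + 4*9 + 9*(1 + 9)**2)))) = 705/((5*(10**2/(5 + 36 + 9*10**2)))) = 705/((5*(100/(5 + 36 + 9*100)))) = 705/((5*(100/(5 + 36 + 900)))) = 705/((5*(100/941))) = 705/(500/941) = 705*(941/500) = 132681/100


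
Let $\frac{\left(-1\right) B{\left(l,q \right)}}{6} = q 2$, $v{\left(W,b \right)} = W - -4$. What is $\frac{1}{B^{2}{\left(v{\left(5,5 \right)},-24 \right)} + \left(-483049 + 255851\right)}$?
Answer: $- \frac{1}{144254} \approx -6.9322 \cdot 10^{-6}$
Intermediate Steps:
$v{\left(W,b \right)} = 4 + W$ ($v{\left(W,b \right)} = W + 4 = 4 + W$)
$B{\left(l,q \right)} = - 12 q$ ($B{\left(l,q \right)} = - 6 q 2 = - 6 \cdot 2 q = - 12 q$)
$\frac{1}{B^{2}{\left(v{\left(5,5 \right)},-24 \right)} + \left(-483049 + 255851\right)} = \frac{1}{\left(\left(-12\right) \left(-24\right)\right)^{2} + \left(-483049 + 255851\right)} = \frac{1}{288^{2} - 227198} = \frac{1}{82944 - 227198} = \frac{1}{-144254} = - \frac{1}{144254}$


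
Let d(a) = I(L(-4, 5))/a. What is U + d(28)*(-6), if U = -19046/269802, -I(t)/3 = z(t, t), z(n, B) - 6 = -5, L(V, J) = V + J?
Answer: 1080787/1888614 ≈ 0.57226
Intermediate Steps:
L(V, J) = J + V
z(n, B) = 1 (z(n, B) = 6 - 5 = 1)
I(t) = -3 (I(t) = -3*1 = -3)
d(a) = -3/a
U = -9523/134901 (U = -19046*1/269802 = -9523/134901 ≈ -0.070593)
U + d(28)*(-6) = -9523/134901 - 3/28*(-6) = -9523/134901 + 9/14 = 1080787/1888614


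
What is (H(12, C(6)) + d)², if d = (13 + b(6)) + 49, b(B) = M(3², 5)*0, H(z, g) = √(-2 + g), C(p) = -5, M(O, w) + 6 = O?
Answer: (62 + I*√7)² ≈ 3837.0 + 328.07*I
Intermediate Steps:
M(O, w) = -6 + O
b(B) = 0 (b(B) = (-6 + 3²)*0 = (-6 + 9)*0 = 3*0 = 0)
d = 62 (d = (13 + 0) + 49 = 13 + 49 = 62)
(H(12, C(6)) + d)² = (√(-2 - 5) + 62)² = (√(-7) + 62)² = (I*√7 + 62)² = (62 + I*√7)²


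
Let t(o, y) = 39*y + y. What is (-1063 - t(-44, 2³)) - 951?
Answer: -2334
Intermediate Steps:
t(o, y) = 40*y
(-1063 - t(-44, 2³)) - 951 = (-1063 - 40*2³) - 951 = (-1063 - 40*8) - 951 = (-1063 - 1*320) - 951 = (-1063 - 320) - 951 = -1383 - 951 = -2334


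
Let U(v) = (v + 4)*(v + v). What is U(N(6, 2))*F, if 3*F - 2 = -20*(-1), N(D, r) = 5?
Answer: 660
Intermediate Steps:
U(v) = 2*v*(4 + v) (U(v) = (4 + v)*(2*v) = 2*v*(4 + v))
F = 22/3 (F = ⅔ + (-20*(-1))/3 = ⅔ + (⅓)*20 = ⅔ + 20/3 = 22/3 ≈ 7.3333)
U(N(6, 2))*F = (2*5*(4 + 5))*(22/3) = (2*5*9)*(22/3) = 90*(22/3) = 660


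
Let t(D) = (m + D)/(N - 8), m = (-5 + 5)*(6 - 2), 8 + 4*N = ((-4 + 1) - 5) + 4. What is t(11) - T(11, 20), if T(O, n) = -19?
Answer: 18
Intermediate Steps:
N = -3 (N = -2 + (((-4 + 1) - 5) + 4)/4 = -2 + ((-3 - 5) + 4)/4 = -2 + (-8 + 4)/4 = -2 + (¼)*(-4) = -2 - 1 = -3)
m = 0 (m = 0*4 = 0)
t(D) = -D/11 (t(D) = (0 + D)/(-3 - 8) = D/(-11) = D*(-1/11) = -D/11)
t(11) - T(11, 20) = -1/11*11 - 1*(-19) = -1 + 19 = 18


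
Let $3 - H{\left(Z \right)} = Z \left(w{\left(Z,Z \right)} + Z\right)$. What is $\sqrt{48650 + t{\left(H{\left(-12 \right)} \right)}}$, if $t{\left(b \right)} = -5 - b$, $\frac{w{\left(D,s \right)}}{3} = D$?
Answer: $\sqrt{49218} \approx 221.85$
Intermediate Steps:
$w{\left(D,s \right)} = 3 D$
$H{\left(Z \right)} = 3 - 4 Z^{2}$ ($H{\left(Z \right)} = 3 - Z \left(3 Z + Z\right) = 3 - Z 4 Z = 3 - 4 Z^{2}$)
$\sqrt{48650 + t{\left(H{\left(-12 \right)} \right)}} = \sqrt{48650 - \left(8 - 576\right)} = \sqrt{48650 - -568} = \sqrt{48650 + \left(-5 + 573\right)} = \sqrt{48650 + 568} = \sqrt{49218}$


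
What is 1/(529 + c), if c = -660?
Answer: -1/131 ≈ -0.0076336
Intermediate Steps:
1/(529 + c) = 1/(529 - 660) = 1/(-131) = -1/131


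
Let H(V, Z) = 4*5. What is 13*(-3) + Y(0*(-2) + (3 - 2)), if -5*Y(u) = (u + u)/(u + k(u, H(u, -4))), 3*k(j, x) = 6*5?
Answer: -2147/55 ≈ -39.036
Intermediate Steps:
H(V, Z) = 20
k(j, x) = 10 (k(j, x) = (6*5)/3 = (⅓)*30 = 10)
Y(u) = -2*u/(5*(10 + u)) (Y(u) = -(u + u)/(5*(u + 10)) = -2*u/(5*(10 + u)))
13*(-3) + Y(0*(-2) + (3 - 2)) = 13*(-3) - 2*(0*(-2) + (3 - 2))/(50 + 5*(0*(-2) + (3 - 2))) = -39 - 2*(0 + 1)/(50 + 5*(0 + 1)) = -39 - 2*1/(50 + 5*1) = -39 - 2*1/(50 + 5) = -39 - 2*1/55 = -39 - 2*1*1/55 = -39 - 2/55 = -2147/55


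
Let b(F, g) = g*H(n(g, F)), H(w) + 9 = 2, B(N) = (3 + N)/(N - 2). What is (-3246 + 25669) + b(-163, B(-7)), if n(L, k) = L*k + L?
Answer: 201779/9 ≈ 22420.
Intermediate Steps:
n(L, k) = L + L*k
B(N) = (3 + N)/(-2 + N)
H(w) = -7 (H(w) = -9 + 2 = -7)
b(F, g) = -7*g (b(F, g) = g*(-7) = -7*g)
(-3246 + 25669) + b(-163, B(-7)) = (-3246 + 25669) - 7*(3 - 7)/(-2 - 7) = 22423 - 7*(-4)/(-9) = 22423 - (-7)*(-4)/9 = 22423 - 7*4/9 = 22423 - 28/9 = 201779/9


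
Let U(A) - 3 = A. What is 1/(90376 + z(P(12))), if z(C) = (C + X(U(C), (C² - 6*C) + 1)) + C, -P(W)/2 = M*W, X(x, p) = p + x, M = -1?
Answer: 1/90884 ≈ 1.1003e-5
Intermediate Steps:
U(A) = 3 + A
P(W) = 2*W (P(W) = -(-2)*W = 2*W)
z(C) = 4 + C² - 3*C (z(C) = (C + (((C² - 6*C) + 1) + (3 + C))) + C = (C + ((1 + C² - 6*C) + (3 + C))) + C = (C + (4 + C² - 5*C)) + C = (4 + C² - 4*C) + C = 4 + C² - 3*C)
1/(90376 + z(P(12))) = 1/(90376 + (4 + (2*12)² - 6*12)) = 1/(90376 + (4 + 24² - 3*24)) = 1/(90376 + (4 + 576 - 72)) = 1/(90376 + 508) = 1/90884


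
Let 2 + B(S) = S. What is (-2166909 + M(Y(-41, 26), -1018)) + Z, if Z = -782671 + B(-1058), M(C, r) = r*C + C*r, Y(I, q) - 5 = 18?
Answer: -2997468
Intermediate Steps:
Y(I, q) = 23 (Y(I, q) = 5 + 18 = 23)
B(S) = -2 + S
M(C, r) = 2*C*r (M(C, r) = C*r + C*r = 2*C*r)
Z = -783731 (Z = -782671 + (-2 - 1058) = -782671 - 1060 = -783731)
(-2166909 + M(Y(-41, 26), -1018)) + Z = (-2166909 + 2*23*(-1018)) - 783731 = (-2166909 - 46828) - 783731 = -2213737 - 783731 = -2997468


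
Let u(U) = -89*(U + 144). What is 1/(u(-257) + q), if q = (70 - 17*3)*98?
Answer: 1/11919 ≈ 8.3900e-5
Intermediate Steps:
q = 1862 (q = (70 - 51)*98 = 19*98 = 1862)
u(U) = -12816 - 89*U (u(U) = -89*(144 + U) = -12816 - 89*U)
1/(u(-257) + q) = 1/((-12816 - 89*(-257)) + 1862) = 1/((-12816 + 22873) + 1862) = 1/(10057 + 1862) = 1/11919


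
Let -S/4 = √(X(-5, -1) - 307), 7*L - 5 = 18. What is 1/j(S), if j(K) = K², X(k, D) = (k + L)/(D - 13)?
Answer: -49/240592 ≈ -0.00020366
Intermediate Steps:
L = 23/7 (L = 5/7 + (⅐)*18 = 5/7 + 18/7 = 23/7 ≈ 3.2857)
X(k, D) = (23/7 + k)/(-13 + D) (X(k, D) = (k + 23/7)/(D - 13) = (23/7 + k)/(-13 + D))
S = -4*I*√15037/7 (S = -4*√((23/7 - 5)/(-13 - 1) - 307) = -4*√(-12/7/(-14) - 307) = -4*√(-1/14*(-12/7) - 307) = -4*√(6/49 - 307) = -4*I*√15037/7 ≈ -70.072*I)
1/j(S) = 1/((-4*I*√15037/7)²) = 1/(-240592/49) = -49/240592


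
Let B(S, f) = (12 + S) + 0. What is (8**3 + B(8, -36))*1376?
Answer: 732032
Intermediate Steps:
B(S, f) = 12 + S
(8**3 + B(8, -36))*1376 = (8**3 + (12 + 8))*1376 = (512 + 20)*1376 = 532*1376 = 732032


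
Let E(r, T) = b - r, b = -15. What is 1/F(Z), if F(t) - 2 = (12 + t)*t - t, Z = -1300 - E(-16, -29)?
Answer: 1/1678292 ≈ 5.9584e-7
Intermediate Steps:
E(r, T) = -15 - r
Z = -1301 (Z = -1300 - (-15 - 1*(-16)) = -1300 - (-15 + 16) = -1300 - 1*1 = -1300 - 1 = -1301)
F(t) = 2 - t + t*(12 + t) (F(t) = 2 + ((12 + t)*t - t) = 2 + (t*(12 + t) - t) = 2 + (-t + t*(12 + t)) = 2 - t + t*(12 + t))
1/F(Z) = 1/(2 + (-1301)**2 + 11*(-1301)) = 1/(2 + 1692601 - 14311) = 1/1678292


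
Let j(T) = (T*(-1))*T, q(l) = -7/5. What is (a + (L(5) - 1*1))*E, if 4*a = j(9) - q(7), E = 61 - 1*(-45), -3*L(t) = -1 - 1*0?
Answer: -32701/15 ≈ -2180.1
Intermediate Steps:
L(t) = ⅓ (L(t) = -(-1 - 1*0)/3 = -(-1 + 0)/3 = -⅓*(-1) = ⅓)
q(l) = -7/5 (q(l) = -7*⅕ = -7/5)
j(T) = -T² (j(T) = (-T)*T = -T²)
E = 106 (E = 61 + 45 = 106)
a = -199/10 (a = (-1*9² - 1*(-7/5))/4 = (-1*81 + 7/5)/4 = (-81 + 7/5)/4 = (¼)*(-398/5) = -199/10 ≈ -19.900)
(a + (L(5) - 1*1))*E = (-199/10 + (⅓ - 1*1))*106 = (-199/10 + (⅓ - 1))*106 = (-199/10 - ⅔)*106 = -617/30*106 = -32701/15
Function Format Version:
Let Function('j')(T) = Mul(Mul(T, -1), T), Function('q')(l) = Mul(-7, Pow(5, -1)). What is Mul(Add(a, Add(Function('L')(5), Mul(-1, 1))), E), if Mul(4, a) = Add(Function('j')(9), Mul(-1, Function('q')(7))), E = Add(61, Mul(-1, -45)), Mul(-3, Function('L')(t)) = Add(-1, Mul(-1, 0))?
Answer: Rational(-32701, 15) ≈ -2180.1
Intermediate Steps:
Function('L')(t) = Rational(1, 3) (Function('L')(t) = Mul(Rational(-1, 3), Add(-1, Mul(-1, 0))) = Mul(Rational(-1, 3), Add(-1, 0)) = Mul(Rational(-1, 3), -1) = Rational(1, 3))
Function('q')(l) = Rational(-7, 5) (Function('q')(l) = Mul(-7, Rational(1, 5)) = Rational(-7, 5))
Function('j')(T) = Mul(-1, Pow(T, 2)) (Function('j')(T) = Mul(Mul(-1, T), T) = Mul(-1, Pow(T, 2)))
E = 106 (E = Add(61, 45) = 106)
a = Rational(-199, 10) (a = Mul(Rational(1, 4), Add(Mul(-1, Pow(9, 2)), Mul(-1, Rational(-7, 5)))) = Mul(Rational(1, 4), Add(Mul(-1, 81), Rational(7, 5))) = Mul(Rational(1, 4), Add(-81, Rational(7, 5))) = Mul(Rational(1, 4), Rational(-398, 5)) = Rational(-199, 10) ≈ -19.900)
Mul(Add(a, Add(Function('L')(5), Mul(-1, 1))), E) = Mul(Add(Rational(-199, 10), Add(Rational(1, 3), Mul(-1, 1))), 106) = Mul(Add(Rational(-199, 10), Add(Rational(1, 3), -1)), 106) = Mul(Add(Rational(-199, 10), Rational(-2, 3)), 106) = Mul(Rational(-617, 30), 106) = Rational(-32701, 15)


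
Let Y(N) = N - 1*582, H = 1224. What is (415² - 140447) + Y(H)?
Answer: 32420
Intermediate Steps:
Y(N) = -582 + N (Y(N) = N - 582 = -582 + N)
(415² - 140447) + Y(H) = (415² - 140447) + (-582 + 1224) = (172225 - 140447) + 642 = 31778 + 642 = 32420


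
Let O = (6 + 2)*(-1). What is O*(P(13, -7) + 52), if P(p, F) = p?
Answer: -520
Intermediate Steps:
O = -8 (O = 8*(-1) = -8)
O*(P(13, -7) + 52) = -8*(13 + 52) = -8*65 = -520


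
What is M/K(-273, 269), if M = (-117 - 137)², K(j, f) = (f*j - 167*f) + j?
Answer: -64516/118633 ≈ -0.54383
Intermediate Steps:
K(j, f) = j - 167*f + f*j (K(j, f) = (-167*f + f*j) + j = j - 167*f + f*j)
M = 64516 (M = (-254)² = 64516)
M/K(-273, 269) = 64516/(-273 - 167*269 + 269*(-273)) = 64516/(-273 - 44923 - 73437) = 64516/(-118633) = 64516*(-1/118633) = -64516/118633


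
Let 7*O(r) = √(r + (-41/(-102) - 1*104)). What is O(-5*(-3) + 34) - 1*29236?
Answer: -29236 + I*√568038/714 ≈ -29236.0 + 1.0556*I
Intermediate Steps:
O(r) = √(-10567/102 + r)/7 (O(r) = √(r + (-41/(-102) - 1*104))/7 = √(r + (-41*(-1/102) - 104))/7 = √(r + (41/102 - 104))/7 = √(r - 10567/102)/7 = √(-10567/102 + r)/7)
O(-5*(-3) + 34) - 1*29236 = √(-1077834 + 10404*(-5*(-3) + 34))/714 - 1*29236 = √(-1077834 + 10404*(15 + 34))/714 - 29236 = √(-1077834 + 10404*49)/714 - 29236 = √(-1077834 + 509796)/714 - 29236 = √(-568038)/714 - 29236 = (I*√568038)/714 - 29236 = I*√568038/714 - 29236 = -29236 + I*√568038/714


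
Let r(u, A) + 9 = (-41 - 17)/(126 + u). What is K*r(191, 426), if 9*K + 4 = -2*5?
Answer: 40754/2853 ≈ 14.285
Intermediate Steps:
K = -14/9 (K = -4/9 + (-2*5)/9 = -4/9 + (⅑)*(-10) = -4/9 - 10/9 = -14/9 ≈ -1.5556)
r(u, A) = -9 - 58/(126 + u) (r(u, A) = -9 + (-41 - 17)/(126 + u) = -9 - 58/(126 + u))
K*r(191, 426) = -14*(-1192 - 9*191)/(9*(126 + 191)) = -14*(-1192 - 1719)/(9*317) = -14*(-2911)/2853 = -14/9*(-2911/317) = 40754/2853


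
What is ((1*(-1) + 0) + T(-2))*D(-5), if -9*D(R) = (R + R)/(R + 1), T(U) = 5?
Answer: -10/9 ≈ -1.1111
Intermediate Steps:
D(R) = -2*R/(9*(1 + R)) (D(R) = -(R + R)/(9*(R + 1)) = -2*R/(9*(1 + R)))
((1*(-1) + 0) + T(-2))*D(-5) = ((1*(-1) + 0) + 5)*(-2*(-5)/(9 + 9*(-5))) = ((-1 + 0) + 5)*(-2*(-5)/(9 - 45)) = (-1 + 5)*(-2*(-5)/(-36)) = 4*(-2*(-5)*(-1/36)) = 4*(-5/18) = -10/9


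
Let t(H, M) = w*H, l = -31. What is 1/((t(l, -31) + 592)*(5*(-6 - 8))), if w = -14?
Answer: -1/71820 ≈ -1.3924e-5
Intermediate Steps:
t(H, M) = -14*H
1/((t(l, -31) + 592)*(5*(-6 - 8))) = 1/((-14*(-31) + 592)*(5*(-6 - 8))) = 1/((434 + 592)*(5*(-14))) = 1/(1026*(-70)) = 1/(-71820) = -1/71820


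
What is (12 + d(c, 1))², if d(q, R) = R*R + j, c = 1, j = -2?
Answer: 121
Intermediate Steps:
d(q, R) = -2 + R² (d(q, R) = R*R - 2 = R² - 2 = -2 + R²)
(12 + d(c, 1))² = (12 + (-2 + 1²))² = (12 + (-2 + 1))² = (12 - 1)² = 11² = 121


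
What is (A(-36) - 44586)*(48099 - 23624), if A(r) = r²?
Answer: -1059522750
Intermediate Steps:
(A(-36) - 44586)*(48099 - 23624) = ((-36)² - 44586)*(48099 - 23624) = (1296 - 44586)*24475 = -43290*24475 = -1059522750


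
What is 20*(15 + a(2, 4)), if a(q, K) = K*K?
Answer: 620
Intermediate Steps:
a(q, K) = K**2
20*(15 + a(2, 4)) = 20*(15 + 4**2) = 20*(15 + 16) = 20*31 = 620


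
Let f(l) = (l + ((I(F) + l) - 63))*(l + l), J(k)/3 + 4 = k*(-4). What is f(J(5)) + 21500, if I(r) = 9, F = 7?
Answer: 50012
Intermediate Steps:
J(k) = -12 - 12*k (J(k) = -12 + 3*(k*(-4)) = -12 + 3*(-4*k) = -12 - 12*k)
f(l) = 2*l*(-54 + 2*l) (f(l) = (l + ((9 + l) - 63))*(l + l) = (l + (-54 + l))*(2*l) = (-54 + 2*l)*(2*l) = 2*l*(-54 + 2*l))
f(J(5)) + 21500 = 4*(-12 - 12*5)*(-27 + (-12 - 12*5)) + 21500 = 4*(-12 - 60)*(-27 + (-12 - 60)) + 21500 = 4*(-72)*(-27 - 72) + 21500 = 4*(-72)*(-99) + 21500 = 28512 + 21500 = 50012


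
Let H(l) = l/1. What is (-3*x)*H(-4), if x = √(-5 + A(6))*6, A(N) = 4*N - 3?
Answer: 288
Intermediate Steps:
H(l) = l (H(l) = l*1 = l)
A(N) = -3 + 4*N
x = 24 (x = √(-5 + (-3 + 4*6))*6 = √(-5 + (-3 + 24))*6 = √(-5 + 21)*6 = √16*6 = 4*6 = 24)
(-3*x)*H(-4) = -3*24*(-4) = -72*(-4) = 288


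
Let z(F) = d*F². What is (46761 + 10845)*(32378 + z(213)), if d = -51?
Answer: -131424690246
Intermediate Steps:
z(F) = -51*F²
(46761 + 10845)*(32378 + z(213)) = (46761 + 10845)*(32378 - 51*213²) = 57606*(32378 - 51*45369) = 57606*(32378 - 2313819) = 57606*(-2281441) = -131424690246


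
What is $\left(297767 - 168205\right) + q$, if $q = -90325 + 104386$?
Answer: $143623$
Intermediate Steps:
$q = 14061$
$\left(297767 - 168205\right) + q = \left(297767 - 168205\right) + 14061 = 129562 + 14061 = 143623$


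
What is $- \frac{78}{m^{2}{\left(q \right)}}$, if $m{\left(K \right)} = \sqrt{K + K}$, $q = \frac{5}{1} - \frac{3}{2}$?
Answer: $- \frac{78}{7} \approx -11.143$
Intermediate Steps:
$q = \frac{7}{2}$ ($q = 5 \cdot 1 - \frac{3}{2} = 5 - \frac{3}{2} = \frac{7}{2} \approx 3.5$)
$m{\left(K \right)} = \sqrt{2} \sqrt{K}$ ($m{\left(K \right)} = \sqrt{2 K} = \sqrt{2} \sqrt{K}$)
$- \frac{78}{m^{2}{\left(q \right)}} = - \frac{78}{\left(\sqrt{2} \sqrt{\frac{7}{2}}\right)^{2}} = - \frac{78}{\left(\sqrt{2} \frac{\sqrt{14}}{2}\right)^{2}} = - \frac{78}{\left(\sqrt{7}\right)^{2}} = - \frac{78}{7}$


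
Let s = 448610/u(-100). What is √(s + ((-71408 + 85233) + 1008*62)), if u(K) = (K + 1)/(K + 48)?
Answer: √339718489/33 ≈ 558.53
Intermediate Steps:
u(K) = (1 + K)/(48 + K)
s = 23327720/99 (s = 448610/(((1 - 100)/(48 - 100))) = 448610/((-99/(-52))) = 448610/((-1/52*(-99))) = 448610/(99/52) = 448610*(52/99) = 23327720/99 ≈ 2.3563e+5)
√(s + ((-71408 + 85233) + 1008*62)) = √(23327720/99 + ((-71408 + 85233) + 1008*62)) = √(23327720/99 + (13825 + 62496)) = √(23327720/99 + 76321) = √(30883499/99) = √339718489/33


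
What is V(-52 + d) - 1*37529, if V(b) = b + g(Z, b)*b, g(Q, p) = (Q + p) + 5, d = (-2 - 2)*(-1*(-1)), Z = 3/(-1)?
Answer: -34561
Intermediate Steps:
Z = -3 (Z = 3*(-1) = -3)
d = -4 (d = -4*1 = -4)
g(Q, p) = 5 + Q + p
V(b) = b + b*(2 + b) (V(b) = b + (5 - 3 + b)*b = b + (2 + b)*b = b + b*(2 + b))
V(-52 + d) - 1*37529 = (-52 - 4)*(3 + (-52 - 4)) - 1*37529 = -56*(3 - 56) - 37529 = -56*(-53) - 37529 = 2968 - 37529 = -34561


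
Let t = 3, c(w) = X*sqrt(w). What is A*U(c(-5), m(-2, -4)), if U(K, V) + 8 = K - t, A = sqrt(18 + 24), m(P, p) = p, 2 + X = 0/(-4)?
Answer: sqrt(42)*(-11 - 2*I*sqrt(5)) ≈ -71.288 - 28.983*I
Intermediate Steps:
X = -2 (X = -2 + 0/(-4) = -2 + 0*(-1/4) = -2 + 0 = -2)
c(w) = -2*sqrt(w)
A = sqrt(42) ≈ 6.4807
U(K, V) = -11 + K (U(K, V) = -8 + (K - 1*3) = -8 + (K - 3) = -8 + (-3 + K) = -11 + K)
A*U(c(-5), m(-2, -4)) = sqrt(42)*(-11 - 2*I*sqrt(5))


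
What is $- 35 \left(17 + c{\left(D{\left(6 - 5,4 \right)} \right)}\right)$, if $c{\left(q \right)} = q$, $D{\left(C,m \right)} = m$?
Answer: $-735$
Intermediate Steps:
$- 35 \left(17 + c{\left(D{\left(6 - 5,4 \right)} \right)}\right) = - 35 \left(17 + 4\right) = \left(-35\right) 21 = -735$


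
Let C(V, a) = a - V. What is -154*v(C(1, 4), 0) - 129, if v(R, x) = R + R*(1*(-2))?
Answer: 333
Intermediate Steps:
v(R, x) = -R (v(R, x) = R + R*(-2) = R - 2*R = -R)
-154*v(C(1, 4), 0) - 129 = -(-154)*(4 - 1*1) - 129 = -(-154)*(4 - 1) - 129 = -(-154)*3 - 129 = -154*(-3) - 129 = 462 - 129 = 333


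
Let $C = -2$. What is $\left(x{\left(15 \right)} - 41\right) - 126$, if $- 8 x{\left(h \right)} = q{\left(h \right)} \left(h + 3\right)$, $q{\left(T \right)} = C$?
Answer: $- \frac{325}{2} \approx -162.5$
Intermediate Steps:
$q{\left(T \right)} = -2$
$x{\left(h \right)} = \frac{3}{4} + \frac{h}{4}$ ($x{\left(h \right)} = - \frac{\left(-2\right) \left(h + 3\right)}{8} = - \frac{\left(-2\right) \left(3 + h\right)}{8} = - \frac{-6 - 2 h}{8} = \frac{3}{4} + \frac{h}{4}$)
$\left(x{\left(15 \right)} - 41\right) - 126 = \left(\left(\frac{3}{4} + \frac{1}{4} \cdot 15\right) - 41\right) - 126 = \left(\left(\frac{3}{4} + \frac{15}{4}\right) - 41\right) - 126 = \left(\frac{9}{2} - 41\right) - 126 = - \frac{73}{2} - 126 = - \frac{325}{2}$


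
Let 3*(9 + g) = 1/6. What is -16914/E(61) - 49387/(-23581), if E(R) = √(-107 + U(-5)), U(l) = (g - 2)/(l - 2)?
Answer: 49387/23581 + 50742*I*√185990/13285 ≈ 2.0944 + 1647.2*I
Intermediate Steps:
g = -161/18 (g = -9 + (⅓)/6 = -9 + (⅓)*(⅙) = -9 + 1/18 = -161/18 ≈ -8.9444)
U(l) = -197/(18*(-2 + l)) (U(l) = (-161/18 - 2)/(l - 2) = -197/(18*(-2 + l)))
E(R) = I*√185990/42 (E(R) = √(-107 - 197/(-36 + 18*(-5))) = √(-107 - 197/(-36 - 90)) = √(-107 - 197/(-126)) = √(-107 - 197*(-1/126)) = √(-107 + 197/126) = √(-13285/126) = I*√185990/42)
-16914/E(61) - 49387/(-23581) = -16914*(-3*I*√185990/13285) - 49387/(-23581) = -(-50742)*I*√185990/13285 - 49387*(-1/23581) = 50742*I*√185990/13285 + 49387/23581 = 49387/23581 + 50742*I*√185990/13285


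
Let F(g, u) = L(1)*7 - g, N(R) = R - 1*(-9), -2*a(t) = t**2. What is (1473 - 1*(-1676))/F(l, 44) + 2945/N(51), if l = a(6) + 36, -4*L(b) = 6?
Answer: -4667/76 ≈ -61.408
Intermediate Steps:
L(b) = -3/2 (L(b) = -1/4*6 = -3/2)
a(t) = -t**2/2
N(R) = 9 + R (N(R) = R + 9 = 9 + R)
l = 18 (l = -1/2*6**2 + 36 = -1/2*36 + 36 = -18 + 36 = 18)
F(g, u) = -21/2 - g (F(g, u) = -3/2*7 - g = -21/2 - g)
(1473 - 1*(-1676))/F(l, 44) + 2945/N(51) = (1473 - 1*(-1676))/(-21/2 - 1*18) + 2945/(9 + 51) = (1473 + 1676)/(-21/2 - 18) + 2945/60 = 3149/(-57/2) + 2945*(1/60) = 3149*(-2/57) + 589/12 = -6298/57 + 589/12 = -4667/76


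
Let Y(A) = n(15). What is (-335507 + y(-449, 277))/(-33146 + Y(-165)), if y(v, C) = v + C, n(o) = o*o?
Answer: 335679/32921 ≈ 10.197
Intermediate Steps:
n(o) = o**2
y(v, C) = C + v
Y(A) = 225 (Y(A) = 15**2 = 225)
(-335507 + y(-449, 277))/(-33146 + Y(-165)) = (-335507 + (277 - 449))/(-33146 + 225) = (-335507 - 172)/(-32921) = -335679*(-1/32921) = 335679/32921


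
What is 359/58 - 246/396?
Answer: 5329/957 ≈ 5.5684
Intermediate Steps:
359/58 - 246/396 = 359*(1/58) - 246*1/396 = 359/58 - 41/66 = 5329/957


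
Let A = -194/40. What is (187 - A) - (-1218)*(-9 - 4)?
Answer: -312843/20 ≈ -15642.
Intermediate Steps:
A = -97/20 (A = -194*1/40 = -97/20 ≈ -4.8500)
(187 - A) - (-1218)*(-9 - 4) = (187 - 1*(-97/20)) - (-1218)*(-9 - 4) = (187 + 97/20) - (-1218)*(-13) = 3837/20 - 174*91 = 3837/20 - 15834 = -312843/20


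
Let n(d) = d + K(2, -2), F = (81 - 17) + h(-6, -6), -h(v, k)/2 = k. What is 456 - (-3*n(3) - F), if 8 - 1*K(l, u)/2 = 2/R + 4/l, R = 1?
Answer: 565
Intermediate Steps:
h(v, k) = -2*k
F = 76 (F = (81 - 17) - 2*(-6) = 64 + 12 = 76)
K(l, u) = 12 - 8/l (K(l, u) = 16 - 2*(2/1 + 4/l) = 16 - 2*(2*1 + 4/l) = 16 - 2*(2 + 4/l) = 16 + (-4 - 8/l) = 12 - 8/l)
n(d) = 8 + d (n(d) = d + (12 - 8/2) = d + (12 - 8*1/2) = d + (12 - 4) = d + 8 = 8 + d)
456 - (-3*n(3) - F) = 456 - (-3*(8 + 3) - 1*76) = 456 - (-3*11 - 76) = 456 - (-33 - 76) = 456 - 1*(-109) = 456 + 109 = 565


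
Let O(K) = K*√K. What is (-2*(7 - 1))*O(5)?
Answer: -60*√5 ≈ -134.16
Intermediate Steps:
O(K) = K^(3/2)
(-2*(7 - 1))*O(5) = (-2*(7 - 1))*5^(3/2) = (-2*6)*(5*√5) = -60*√5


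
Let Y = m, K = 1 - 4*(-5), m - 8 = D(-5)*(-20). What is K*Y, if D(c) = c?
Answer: 2268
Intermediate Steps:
m = 108 (m = 8 - 5*(-20) = 8 + 100 = 108)
K = 21 (K = 1 - 1*(-20) = 1 + 20 = 21)
Y = 108
K*Y = 21*108 = 2268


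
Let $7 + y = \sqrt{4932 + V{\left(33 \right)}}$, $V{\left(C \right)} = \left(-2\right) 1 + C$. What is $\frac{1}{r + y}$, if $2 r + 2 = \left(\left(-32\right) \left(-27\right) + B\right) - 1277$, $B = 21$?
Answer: $- \frac{204}{36653} - \frac{\sqrt{4963}}{36653} \approx -0.0074878$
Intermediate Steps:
$V{\left(C \right)} = -2 + C$
$y = -7 + \sqrt{4963}$ ($y = -7 + \sqrt{4932 + \left(-2 + 33\right)} = -7 + \sqrt{4932 + 31} = -7 + \sqrt{4963} \approx 63.449$)
$r = -197$ ($r = -1 + \frac{\left(\left(-32\right) \left(-27\right) + 21\right) - 1277}{2} = -1 + \frac{\left(864 + 21\right) - 1277}{2} = -1 + \frac{885 - 1277}{2} = -1 + \frac{1}{2} \left(-392\right) = -1 - 196 = -197$)
$\frac{1}{r + y} = \frac{1}{-197 - \left(7 - \sqrt{4963}\right)} = \frac{1}{-204 + \sqrt{4963}}$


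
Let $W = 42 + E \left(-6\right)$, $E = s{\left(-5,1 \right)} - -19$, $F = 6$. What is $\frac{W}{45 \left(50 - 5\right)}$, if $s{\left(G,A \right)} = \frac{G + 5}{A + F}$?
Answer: $- \frac{8}{225} \approx -0.035556$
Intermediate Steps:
$s{\left(G,A \right)} = \frac{5 + G}{6 + A}$ ($s{\left(G,A \right)} = \frac{G + 5}{A + 6} = \frac{5 + G}{6 + A}$)
$E = 19$ ($E = \frac{5 - 5}{6 + 1} - -19 = \frac{1}{7} \cdot 0 + 19 = 0 + 19 = 19$)
$W = -72$ ($W = 42 + 19 \left(-6\right) = 42 - 114 = -72$)
$\frac{W}{45 \left(50 - 5\right)} = - \frac{72}{45 \left(50 - 5\right)} = - \frac{72}{45 \cdot 45} = - \frac{72}{2025} = \left(-72\right) \frac{1}{2025} = - \frac{8}{225}$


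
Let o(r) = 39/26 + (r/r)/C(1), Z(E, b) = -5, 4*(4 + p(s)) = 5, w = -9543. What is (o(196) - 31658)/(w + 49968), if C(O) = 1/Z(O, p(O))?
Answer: -63323/80850 ≈ -0.78322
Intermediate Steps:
p(s) = -11/4 (p(s) = -4 + (¼)*5 = -4 + 5/4 = -11/4)
C(O) = -⅕ (C(O) = 1/(-5) = -⅕)
o(r) = -7/2 (o(r) = 39/26 + (r/r)/(-⅕) = 39*(1/26) + 1*(-5) = 3/2 - 5 = -7/2)
(o(196) - 31658)/(w + 49968) = (-7/2 - 31658)/(-9543 + 49968) = -63323/2/40425 = -63323/2*1/40425 = -63323/80850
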